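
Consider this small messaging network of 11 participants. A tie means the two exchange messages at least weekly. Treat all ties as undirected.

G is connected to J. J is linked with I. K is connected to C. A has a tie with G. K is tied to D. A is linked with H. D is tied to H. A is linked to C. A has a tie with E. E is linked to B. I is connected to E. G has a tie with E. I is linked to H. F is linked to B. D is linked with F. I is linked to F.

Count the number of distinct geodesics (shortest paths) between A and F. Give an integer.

The shortest distance is 3. The length-3 paths are: A–H–D–F; A–E–B–F; A–E–I–F; A–H–I–F.
That gives 4 distinct shortest paths.

4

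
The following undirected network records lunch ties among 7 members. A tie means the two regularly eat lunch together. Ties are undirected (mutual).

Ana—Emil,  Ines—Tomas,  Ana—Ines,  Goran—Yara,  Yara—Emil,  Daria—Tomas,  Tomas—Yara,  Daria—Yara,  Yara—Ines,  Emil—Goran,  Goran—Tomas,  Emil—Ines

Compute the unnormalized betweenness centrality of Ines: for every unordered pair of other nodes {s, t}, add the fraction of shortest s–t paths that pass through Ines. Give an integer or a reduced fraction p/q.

Pairs whose geodesics pass through Ines — Tomas–Emil: 1/3; Tomas–Ana: 1; Daria–Ana: 2/3; Ana–Yara: 1/2.
All other pairs contribute 0.
Summing the contributions gives betweenness(Ines) = 5/2.

5/2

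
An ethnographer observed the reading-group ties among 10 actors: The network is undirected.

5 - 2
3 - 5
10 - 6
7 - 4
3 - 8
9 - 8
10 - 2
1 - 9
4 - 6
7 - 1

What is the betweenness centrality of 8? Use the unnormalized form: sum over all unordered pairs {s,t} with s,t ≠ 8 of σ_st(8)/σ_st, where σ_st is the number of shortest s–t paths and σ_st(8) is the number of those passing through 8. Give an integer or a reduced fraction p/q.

8

Pairs whose geodesics pass through 8 — 9–10: 1/2; 9–2: 1; 9–5: 1; 9–3: 1; 1–2: 1/2; 1–5: 1; 1–3: 1; 7–5: 1/2; 7–3: 1; 4–3: 1/2.
All other pairs contribute 0.
Summing the contributions gives betweenness(8) = 8.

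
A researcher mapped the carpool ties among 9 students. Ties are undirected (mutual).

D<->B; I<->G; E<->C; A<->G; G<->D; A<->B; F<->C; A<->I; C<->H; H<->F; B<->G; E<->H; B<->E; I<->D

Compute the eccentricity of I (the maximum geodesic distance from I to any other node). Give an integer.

5

Distances from I: A:1, B:2, C:4, D:1, E:3, F:5, G:1, H:4.
The largest is 5 (to F), so the eccentricity of I is 5.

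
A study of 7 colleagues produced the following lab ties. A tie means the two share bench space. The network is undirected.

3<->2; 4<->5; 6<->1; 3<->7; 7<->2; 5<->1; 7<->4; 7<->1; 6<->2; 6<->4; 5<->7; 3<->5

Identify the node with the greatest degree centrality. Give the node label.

7

Degrees — 1:3, 2:3, 3:3, 4:3, 5:4, 6:3, 7:5.
The maximum is 5, attained only by 7.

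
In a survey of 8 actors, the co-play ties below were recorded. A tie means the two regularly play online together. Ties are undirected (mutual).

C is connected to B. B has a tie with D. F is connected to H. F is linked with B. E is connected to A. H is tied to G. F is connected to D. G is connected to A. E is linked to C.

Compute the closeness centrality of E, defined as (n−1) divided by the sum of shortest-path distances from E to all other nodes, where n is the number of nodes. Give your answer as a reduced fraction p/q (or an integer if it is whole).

Distances from E: A:1, B:2, C:1, D:3, F:3, G:2, H:3. Sum = 15.
n = 8, so closeness = 7/15.

7/15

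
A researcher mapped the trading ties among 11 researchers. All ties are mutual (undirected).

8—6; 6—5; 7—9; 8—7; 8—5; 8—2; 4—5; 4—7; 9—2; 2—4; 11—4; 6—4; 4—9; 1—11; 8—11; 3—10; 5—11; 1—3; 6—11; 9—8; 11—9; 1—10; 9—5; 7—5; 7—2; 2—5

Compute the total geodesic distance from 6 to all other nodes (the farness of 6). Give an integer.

Distances from 6: 1:2, 2:2, 3:3, 4:1, 5:1, 7:2, 8:1, 9:2, 10:3, 11:1.
Sum = 2 + 2 + 3 + 1 + 1 + 2 + 1 + 2 + 3 + 1 = 18.

18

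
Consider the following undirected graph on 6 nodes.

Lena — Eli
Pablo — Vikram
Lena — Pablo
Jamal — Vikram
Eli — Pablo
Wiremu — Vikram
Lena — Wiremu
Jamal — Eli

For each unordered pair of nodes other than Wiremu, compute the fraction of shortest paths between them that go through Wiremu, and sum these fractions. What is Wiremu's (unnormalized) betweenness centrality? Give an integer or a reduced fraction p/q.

1/2

Pairs whose geodesics pass through Wiremu — Vikram–Lena: 1/2.
All other pairs contribute 0.
Summing the contributions gives betweenness(Wiremu) = 1/2.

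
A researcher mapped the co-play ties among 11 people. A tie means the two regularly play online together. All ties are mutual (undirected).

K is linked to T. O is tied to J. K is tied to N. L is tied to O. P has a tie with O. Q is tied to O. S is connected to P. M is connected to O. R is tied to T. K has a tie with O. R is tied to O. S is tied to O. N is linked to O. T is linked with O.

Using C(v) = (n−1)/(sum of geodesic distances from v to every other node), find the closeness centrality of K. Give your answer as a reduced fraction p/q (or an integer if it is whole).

Distances from K: J:2, L:2, M:2, N:1, O:1, P:2, Q:2, R:2, S:2, T:1. Sum = 17.
n = 11, so closeness = 10/17.

10/17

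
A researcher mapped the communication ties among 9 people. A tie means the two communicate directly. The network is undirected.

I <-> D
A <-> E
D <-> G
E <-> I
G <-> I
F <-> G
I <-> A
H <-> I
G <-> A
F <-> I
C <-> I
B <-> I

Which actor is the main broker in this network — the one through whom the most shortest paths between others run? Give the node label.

Unnormalized betweenness of each node: A:1/2, B:0, C:0, D:0, E:0, F:0, G:3/2, H:0, I:22.
I has the largest value, 22, making it the main broker — the node through which the most shortest paths run.

I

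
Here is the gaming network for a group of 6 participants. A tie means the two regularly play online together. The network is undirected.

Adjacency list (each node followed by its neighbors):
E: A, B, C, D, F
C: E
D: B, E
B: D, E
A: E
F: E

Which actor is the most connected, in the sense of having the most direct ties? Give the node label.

Degrees — A:1, B:2, C:1, D:2, E:5, F:1.
The maximum is 5, attained only by E.

E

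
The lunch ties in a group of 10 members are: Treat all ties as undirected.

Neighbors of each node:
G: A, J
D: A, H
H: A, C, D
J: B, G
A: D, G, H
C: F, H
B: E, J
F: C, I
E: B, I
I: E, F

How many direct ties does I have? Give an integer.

I is directly tied to E and F. That is 2 neighbors, so the degree of I is 2.

2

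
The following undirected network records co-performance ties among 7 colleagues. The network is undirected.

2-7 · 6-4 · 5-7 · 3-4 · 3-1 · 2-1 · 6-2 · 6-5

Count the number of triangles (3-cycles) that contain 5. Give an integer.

5's neighbors are 6 and 7, but none of them are tied to each other, so no triangle contains 5.

0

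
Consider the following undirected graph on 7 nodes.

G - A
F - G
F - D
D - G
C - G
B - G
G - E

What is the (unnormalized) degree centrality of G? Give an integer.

G is directly tied to A, B, C, D, E, and F. That is 6 neighbors, so the degree of G is 6.

6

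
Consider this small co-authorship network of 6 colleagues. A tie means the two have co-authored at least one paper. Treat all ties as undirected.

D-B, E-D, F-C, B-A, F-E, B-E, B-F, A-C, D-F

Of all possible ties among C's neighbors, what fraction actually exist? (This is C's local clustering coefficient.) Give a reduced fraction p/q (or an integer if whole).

0

C's neighbors: A and F (k = 2).
Possible neighbor pairs: C(2,2) = 1. Edges among them: none → e = 0.
Clustering(C) = 0/1.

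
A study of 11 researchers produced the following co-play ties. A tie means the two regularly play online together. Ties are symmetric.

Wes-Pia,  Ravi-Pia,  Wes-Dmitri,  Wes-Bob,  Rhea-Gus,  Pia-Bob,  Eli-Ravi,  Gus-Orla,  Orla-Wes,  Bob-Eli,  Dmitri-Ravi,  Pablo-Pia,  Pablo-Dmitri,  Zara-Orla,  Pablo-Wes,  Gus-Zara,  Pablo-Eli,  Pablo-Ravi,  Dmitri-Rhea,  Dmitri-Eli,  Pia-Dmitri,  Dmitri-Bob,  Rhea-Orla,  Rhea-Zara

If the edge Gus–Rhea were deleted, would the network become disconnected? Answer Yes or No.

Even without that edge, Gus still reaches Rhea via Gus – Zara – Rhea, so the network stays connected. Not a bridge.

No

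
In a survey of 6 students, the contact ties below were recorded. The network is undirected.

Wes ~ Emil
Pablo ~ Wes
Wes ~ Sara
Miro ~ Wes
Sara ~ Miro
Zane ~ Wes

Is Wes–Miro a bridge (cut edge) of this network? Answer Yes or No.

Even without that edge, Wes still reaches Miro via Wes – Sara – Miro, so the network stays connected. Not a bridge.

No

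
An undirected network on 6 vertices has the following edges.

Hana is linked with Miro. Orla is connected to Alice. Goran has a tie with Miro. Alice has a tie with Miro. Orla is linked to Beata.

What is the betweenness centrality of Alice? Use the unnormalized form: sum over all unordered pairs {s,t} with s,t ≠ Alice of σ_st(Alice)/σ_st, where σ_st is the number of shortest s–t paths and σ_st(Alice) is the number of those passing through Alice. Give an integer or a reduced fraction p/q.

Pairs whose geodesics pass through Alice — Miro–Beata: 1; Miro–Orla: 1; Beata–Hana: 1; Beata–Goran: 1; Orla–Hana: 1; Orla–Goran: 1.
All other pairs contribute 0.
Summing the contributions gives betweenness(Alice) = 6.

6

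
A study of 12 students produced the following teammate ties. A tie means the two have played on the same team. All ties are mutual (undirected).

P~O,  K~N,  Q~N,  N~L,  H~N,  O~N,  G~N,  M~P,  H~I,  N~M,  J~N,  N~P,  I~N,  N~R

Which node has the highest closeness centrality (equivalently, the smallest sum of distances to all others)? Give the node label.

N

Farness (sum of distances to all others) for each node — G:21, H:20, I:20, J:21, K:21, L:21, M:20, N:11, O:20, P:19, Q:21, R:21.
The smallest farness is 11, for N, so N has the highest closeness.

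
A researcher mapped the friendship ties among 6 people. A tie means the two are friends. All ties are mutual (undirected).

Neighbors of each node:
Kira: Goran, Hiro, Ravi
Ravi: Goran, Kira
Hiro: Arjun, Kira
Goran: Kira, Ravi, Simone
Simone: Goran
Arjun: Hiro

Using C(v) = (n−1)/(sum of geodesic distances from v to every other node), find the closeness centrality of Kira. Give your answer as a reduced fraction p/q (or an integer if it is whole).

Distances from Kira: Arjun:2, Goran:1, Hiro:1, Ravi:1, Simone:2. Sum = 7.
n = 6, so closeness = 5/7.

5/7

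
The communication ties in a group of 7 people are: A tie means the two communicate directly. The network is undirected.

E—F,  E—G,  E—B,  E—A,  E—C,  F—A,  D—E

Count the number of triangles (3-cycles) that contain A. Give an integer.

1

A's neighbors: E and F.
Neighbor pairs that are themselves tied: A–E–F. Each forms one triangle with A, for 1 in total.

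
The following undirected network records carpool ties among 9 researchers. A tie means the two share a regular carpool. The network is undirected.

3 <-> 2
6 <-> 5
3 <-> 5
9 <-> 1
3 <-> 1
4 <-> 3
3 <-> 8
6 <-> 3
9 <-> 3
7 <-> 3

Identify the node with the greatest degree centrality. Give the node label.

3

Degrees — 1:2, 2:1, 3:8, 4:1, 5:2, 6:2, 7:1, 8:1, 9:2.
The maximum is 8, attained only by 3.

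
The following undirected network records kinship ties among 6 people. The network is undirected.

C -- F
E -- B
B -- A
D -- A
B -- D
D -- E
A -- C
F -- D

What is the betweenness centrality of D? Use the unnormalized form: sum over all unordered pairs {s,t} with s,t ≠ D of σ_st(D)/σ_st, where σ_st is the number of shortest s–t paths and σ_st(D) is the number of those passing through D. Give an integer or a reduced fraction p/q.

Pairs whose geodesics pass through D — C–E: 2/3; F–A: 1/2; F–B: 1; F–E: 1; A–E: 1/2.
All other pairs contribute 0.
Summing the contributions gives betweenness(D) = 11/3.

11/3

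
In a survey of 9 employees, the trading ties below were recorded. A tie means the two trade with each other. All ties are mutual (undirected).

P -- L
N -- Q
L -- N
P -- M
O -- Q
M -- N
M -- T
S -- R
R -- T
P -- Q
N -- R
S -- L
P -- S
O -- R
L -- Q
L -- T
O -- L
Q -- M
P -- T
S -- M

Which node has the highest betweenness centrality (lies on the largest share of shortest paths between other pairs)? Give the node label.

Unnormalized betweenness of each node: L:15/4, M:23/12, N:77/60, O:3/4, P:67/60, Q:71/30, R:9/4, S:77/60, T:77/60.
L has the largest value, 15/4, making it the main broker — the node through which the most shortest paths run.

L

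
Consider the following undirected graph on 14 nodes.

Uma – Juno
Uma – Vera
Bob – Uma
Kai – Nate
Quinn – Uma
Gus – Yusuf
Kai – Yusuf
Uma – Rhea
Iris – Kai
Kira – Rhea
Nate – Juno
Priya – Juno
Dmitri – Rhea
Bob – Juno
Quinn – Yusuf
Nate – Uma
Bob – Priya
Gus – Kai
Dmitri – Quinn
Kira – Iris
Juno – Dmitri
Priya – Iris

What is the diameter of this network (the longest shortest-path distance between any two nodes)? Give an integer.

Eccentricity of each node (its greatest distance to any other): Bob:4, Dmitri:3, Gus:4, Iris:4, Juno:3, Kai:3, Kira:3, Nate:3, Priya:3, Quinn:3, Rhea:4, Uma:3, Vera:4, Yusuf:3.
The maximum eccentricity is 4, realized for instance by the pair Vera–Iris via Vera – Uma – Rhea – Kira – Iris. So the diameter is 4.

4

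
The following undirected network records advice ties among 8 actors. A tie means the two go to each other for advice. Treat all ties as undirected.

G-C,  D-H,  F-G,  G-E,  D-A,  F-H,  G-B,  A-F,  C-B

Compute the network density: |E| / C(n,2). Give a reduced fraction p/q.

9/28

There are 9 edges and 8 nodes, so the maximum possible is C(8,2) = 28.
Density = 9/28.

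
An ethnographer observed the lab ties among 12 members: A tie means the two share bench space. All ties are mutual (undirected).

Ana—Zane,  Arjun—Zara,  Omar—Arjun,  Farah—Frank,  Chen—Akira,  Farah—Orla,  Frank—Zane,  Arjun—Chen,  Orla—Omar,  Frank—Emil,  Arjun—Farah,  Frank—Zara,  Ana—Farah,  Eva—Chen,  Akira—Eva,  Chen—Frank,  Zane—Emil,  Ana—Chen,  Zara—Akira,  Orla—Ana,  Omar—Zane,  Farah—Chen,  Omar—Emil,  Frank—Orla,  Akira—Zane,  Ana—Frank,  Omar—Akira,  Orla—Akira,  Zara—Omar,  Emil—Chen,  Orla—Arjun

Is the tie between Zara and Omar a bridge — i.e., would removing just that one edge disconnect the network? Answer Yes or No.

No

Even without that edge, Zara still reaches Omar via Zara – Akira – Omar, so the network stays connected. Not a bridge.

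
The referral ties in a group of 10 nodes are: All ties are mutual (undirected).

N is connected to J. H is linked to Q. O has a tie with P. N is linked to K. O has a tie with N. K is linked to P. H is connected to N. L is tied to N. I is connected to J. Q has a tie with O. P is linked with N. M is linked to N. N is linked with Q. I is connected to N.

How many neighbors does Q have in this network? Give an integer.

3

Q is directly tied to H, N, and O. That is 3 neighbors, so the degree of Q is 3.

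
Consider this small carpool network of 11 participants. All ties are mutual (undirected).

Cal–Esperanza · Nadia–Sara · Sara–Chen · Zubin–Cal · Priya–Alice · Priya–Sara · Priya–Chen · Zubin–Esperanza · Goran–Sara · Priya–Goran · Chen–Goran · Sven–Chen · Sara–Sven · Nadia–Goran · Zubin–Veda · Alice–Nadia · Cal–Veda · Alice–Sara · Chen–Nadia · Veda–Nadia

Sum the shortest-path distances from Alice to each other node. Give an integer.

Distances from Alice: Cal:3, Chen:2, Esperanza:4, Goran:2, Nadia:1, Priya:1, Sara:1, Sven:2, Veda:2, Zubin:3.
Sum = 3 + 2 + 4 + 2 + 1 + 1 + 1 + 2 + 2 + 3 = 21.

21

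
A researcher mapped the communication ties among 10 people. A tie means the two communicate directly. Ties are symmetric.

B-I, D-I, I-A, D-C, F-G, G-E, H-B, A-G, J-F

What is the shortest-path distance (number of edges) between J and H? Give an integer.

One shortest route is J – F – G – A – I – B – H, which uses 6 edges, and at distance 5 from J we only reach {B, D}, which does not include H. So d(J,H) = 6.

6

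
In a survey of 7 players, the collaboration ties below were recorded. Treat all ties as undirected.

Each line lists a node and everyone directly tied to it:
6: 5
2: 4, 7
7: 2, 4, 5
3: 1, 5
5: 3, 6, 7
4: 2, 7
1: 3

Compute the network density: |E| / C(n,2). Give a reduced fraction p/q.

There are 7 edges and 7 nodes, so the maximum possible is C(7,2) = 21.
Density = 7/21 = 1/3.

1/3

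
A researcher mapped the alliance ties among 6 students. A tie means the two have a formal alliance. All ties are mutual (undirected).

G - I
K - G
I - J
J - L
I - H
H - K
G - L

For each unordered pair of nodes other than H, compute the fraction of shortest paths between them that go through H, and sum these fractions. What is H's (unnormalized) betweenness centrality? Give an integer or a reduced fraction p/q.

5/6

Pairs whose geodesics pass through H — J–K: 1/3; I–K: 1/2.
All other pairs contribute 0.
Summing the contributions gives betweenness(H) = 5/6.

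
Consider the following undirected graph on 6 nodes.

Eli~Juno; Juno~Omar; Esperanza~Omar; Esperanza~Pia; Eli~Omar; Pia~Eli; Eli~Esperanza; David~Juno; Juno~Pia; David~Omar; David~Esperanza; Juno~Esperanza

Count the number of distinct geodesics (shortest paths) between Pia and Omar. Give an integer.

3

The shortest distance is 2. The length-2 paths are: Pia–Juno–Omar; Pia–Esperanza–Omar; Pia–Eli–Omar.
That gives 3 distinct shortest paths.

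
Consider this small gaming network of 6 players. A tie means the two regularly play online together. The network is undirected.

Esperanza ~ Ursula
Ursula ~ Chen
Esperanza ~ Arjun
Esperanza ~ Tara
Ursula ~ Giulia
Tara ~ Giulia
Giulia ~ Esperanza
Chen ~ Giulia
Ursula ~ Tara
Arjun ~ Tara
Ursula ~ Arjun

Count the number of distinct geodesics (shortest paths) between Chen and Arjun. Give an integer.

The shortest distance is 2, and the only length-2 path is Chen–Ursula–Arjun. So there is exactly 1 shortest path.

1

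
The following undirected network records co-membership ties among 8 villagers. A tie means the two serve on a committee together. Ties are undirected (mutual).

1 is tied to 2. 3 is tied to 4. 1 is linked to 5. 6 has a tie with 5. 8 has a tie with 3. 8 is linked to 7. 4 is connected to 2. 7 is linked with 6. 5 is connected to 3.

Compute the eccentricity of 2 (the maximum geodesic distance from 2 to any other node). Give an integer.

Distances from 2: 1:1, 3:2, 4:1, 5:2, 6:3, 7:4, 8:3.
The largest is 4 (to 7), so the eccentricity of 2 is 4.

4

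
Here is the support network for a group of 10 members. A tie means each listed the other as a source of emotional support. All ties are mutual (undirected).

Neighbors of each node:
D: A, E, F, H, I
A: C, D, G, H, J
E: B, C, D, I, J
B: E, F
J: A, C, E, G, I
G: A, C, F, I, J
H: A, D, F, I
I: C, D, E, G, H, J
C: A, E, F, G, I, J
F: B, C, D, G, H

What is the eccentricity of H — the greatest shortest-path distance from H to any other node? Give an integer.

2

Distances from H: A:1, B:2, C:2, D:1, E:2, F:1, G:2, I:1, J:2.
The largest is 2 (to G, B, C, E, and J), so the eccentricity of H is 2.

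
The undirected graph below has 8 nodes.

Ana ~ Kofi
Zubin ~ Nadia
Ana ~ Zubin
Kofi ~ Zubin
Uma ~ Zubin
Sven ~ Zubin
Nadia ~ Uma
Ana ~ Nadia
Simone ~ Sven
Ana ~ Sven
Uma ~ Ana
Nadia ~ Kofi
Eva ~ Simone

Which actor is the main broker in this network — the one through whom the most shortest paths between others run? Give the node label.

Sven

Unnormalized betweenness of each node: Ana:29/6, Eva:0, Kofi:0, Nadia:1/3, Simone:6, Sven:10, Uma:0, Zubin:29/6.
Sven has the largest value, 10, making it the main broker — the node through which the most shortest paths run.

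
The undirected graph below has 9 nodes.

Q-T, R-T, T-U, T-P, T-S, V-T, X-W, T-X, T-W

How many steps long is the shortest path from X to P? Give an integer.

One shortest route is X – T – P, which uses 2 edges, and X and P are not directly tied, so nothing shorter exists. So d(X,P) = 2.

2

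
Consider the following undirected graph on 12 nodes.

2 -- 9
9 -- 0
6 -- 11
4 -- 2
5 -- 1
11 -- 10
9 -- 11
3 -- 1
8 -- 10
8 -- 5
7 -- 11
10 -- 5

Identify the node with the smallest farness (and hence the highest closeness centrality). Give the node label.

Farness (sum of distances to all others) for each node — 0:36, 1:37, 2:34, 3:47, 4:44, 5:29, 6:32, 7:32, 8:31, 9:26, 10:24, 11:22.
The smallest farness is 22, for 11, so 11 has the highest closeness.

11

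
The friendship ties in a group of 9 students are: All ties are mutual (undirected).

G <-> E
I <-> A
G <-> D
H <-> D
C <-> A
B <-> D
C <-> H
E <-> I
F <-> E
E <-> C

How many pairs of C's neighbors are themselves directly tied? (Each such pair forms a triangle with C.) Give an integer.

C's neighbors are A, E, and H, but none of them are tied to each other, so no triangle contains C.

0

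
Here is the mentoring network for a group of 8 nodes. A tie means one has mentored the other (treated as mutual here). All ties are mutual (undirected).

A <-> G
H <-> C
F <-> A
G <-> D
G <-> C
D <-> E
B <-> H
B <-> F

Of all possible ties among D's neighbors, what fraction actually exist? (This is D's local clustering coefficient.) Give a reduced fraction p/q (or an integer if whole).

0

D's neighbors: E and G (k = 2).
Possible neighbor pairs: C(2,2) = 1. Edges among them: none → e = 0.
Clustering(D) = 0/1.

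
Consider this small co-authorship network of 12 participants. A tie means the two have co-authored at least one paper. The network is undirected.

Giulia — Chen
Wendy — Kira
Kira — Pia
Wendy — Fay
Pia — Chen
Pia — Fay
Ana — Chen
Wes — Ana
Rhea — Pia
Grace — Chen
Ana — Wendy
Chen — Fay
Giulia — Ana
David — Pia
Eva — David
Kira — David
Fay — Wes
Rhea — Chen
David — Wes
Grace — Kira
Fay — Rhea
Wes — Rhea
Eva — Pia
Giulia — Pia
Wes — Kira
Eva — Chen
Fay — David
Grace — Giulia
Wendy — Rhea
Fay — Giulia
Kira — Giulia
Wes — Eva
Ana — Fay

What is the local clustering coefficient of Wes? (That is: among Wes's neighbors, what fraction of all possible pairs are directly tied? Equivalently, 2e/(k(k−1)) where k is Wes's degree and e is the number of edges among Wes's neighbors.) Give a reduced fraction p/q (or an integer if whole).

Wes's neighbors: Ana, David, Eva, Fay, Kira, and Rhea (k = 6).
Possible neighbor pairs: C(6,2) = 15. Edges among them: Ana–Fay, David–Eva, David–Fay, David–Kira, Fay–Rhea → e = 5.
Clustering(Wes) = 5/15 = 1/3.

1/3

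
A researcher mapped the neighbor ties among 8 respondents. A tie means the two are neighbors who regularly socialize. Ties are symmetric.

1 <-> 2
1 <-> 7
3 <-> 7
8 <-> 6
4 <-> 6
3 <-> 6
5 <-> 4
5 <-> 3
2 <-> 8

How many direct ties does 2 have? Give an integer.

2 is directly tied to 1 and 8. That is 2 neighbors, so the degree of 2 is 2.

2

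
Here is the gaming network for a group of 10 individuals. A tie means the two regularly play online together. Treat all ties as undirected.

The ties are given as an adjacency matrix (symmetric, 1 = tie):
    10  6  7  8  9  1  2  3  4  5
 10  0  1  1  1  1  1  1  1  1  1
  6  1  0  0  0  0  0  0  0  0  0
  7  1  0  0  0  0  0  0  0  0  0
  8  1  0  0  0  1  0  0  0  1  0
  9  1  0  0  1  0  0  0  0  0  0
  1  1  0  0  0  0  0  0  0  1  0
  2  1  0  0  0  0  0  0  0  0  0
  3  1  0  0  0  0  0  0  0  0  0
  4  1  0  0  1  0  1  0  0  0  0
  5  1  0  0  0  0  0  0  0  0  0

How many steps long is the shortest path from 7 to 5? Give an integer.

One shortest route is 7 – 10 – 5, which uses 2 edges, and 7 and 5 are not directly tied, so nothing shorter exists. So d(7,5) = 2.

2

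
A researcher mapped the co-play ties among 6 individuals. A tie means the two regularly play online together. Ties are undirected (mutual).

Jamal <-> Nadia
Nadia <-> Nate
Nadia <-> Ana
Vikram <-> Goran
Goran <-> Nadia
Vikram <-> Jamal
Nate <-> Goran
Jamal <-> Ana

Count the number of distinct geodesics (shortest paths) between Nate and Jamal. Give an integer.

The shortest distance is 2, and the only length-2 path is Nate–Nadia–Jamal. So there is exactly 1 shortest path.

1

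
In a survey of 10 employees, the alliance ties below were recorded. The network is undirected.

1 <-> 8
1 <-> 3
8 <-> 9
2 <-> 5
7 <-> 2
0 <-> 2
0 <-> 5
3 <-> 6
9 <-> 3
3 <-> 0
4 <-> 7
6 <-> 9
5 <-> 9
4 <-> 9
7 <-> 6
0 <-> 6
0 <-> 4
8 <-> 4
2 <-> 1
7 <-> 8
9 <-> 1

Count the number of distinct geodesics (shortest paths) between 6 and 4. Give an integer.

The shortest distance is 2. The length-2 paths are: 6–0–4; 6–9–4; 6–7–4.
That gives 3 distinct shortest paths.

3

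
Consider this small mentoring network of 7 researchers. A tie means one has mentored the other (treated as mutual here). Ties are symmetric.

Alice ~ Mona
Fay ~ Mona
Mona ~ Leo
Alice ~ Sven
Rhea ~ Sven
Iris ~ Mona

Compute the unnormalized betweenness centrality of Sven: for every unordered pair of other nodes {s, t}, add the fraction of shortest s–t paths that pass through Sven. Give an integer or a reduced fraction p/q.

5

Pairs whose geodesics pass through Sven — Fay–Rhea: 1; Iris–Rhea: 1; Leo–Rhea: 1; Rhea–Mona: 1; Rhea–Alice: 1.
All other pairs contribute 0.
Summing the contributions gives betweenness(Sven) = 5.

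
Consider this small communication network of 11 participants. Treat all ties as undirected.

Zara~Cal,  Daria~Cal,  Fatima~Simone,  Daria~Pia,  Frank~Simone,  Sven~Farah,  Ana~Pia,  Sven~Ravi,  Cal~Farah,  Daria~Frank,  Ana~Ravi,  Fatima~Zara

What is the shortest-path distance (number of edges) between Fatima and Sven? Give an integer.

4

One shortest route is Fatima – Zara – Cal – Farah – Sven, which uses 4 edges, and at distance 3 from Fatima we only reach {Daria, Farah}, which does not include Sven. So d(Fatima,Sven) = 4.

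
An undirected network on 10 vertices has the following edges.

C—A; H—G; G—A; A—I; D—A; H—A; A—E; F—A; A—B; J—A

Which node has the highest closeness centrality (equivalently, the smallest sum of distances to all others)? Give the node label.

Farness (sum of distances to all others) for each node — A:9, B:17, C:17, D:17, E:17, F:17, G:16, H:16, I:17, J:17.
The smallest farness is 9, for A, so A has the highest closeness.

A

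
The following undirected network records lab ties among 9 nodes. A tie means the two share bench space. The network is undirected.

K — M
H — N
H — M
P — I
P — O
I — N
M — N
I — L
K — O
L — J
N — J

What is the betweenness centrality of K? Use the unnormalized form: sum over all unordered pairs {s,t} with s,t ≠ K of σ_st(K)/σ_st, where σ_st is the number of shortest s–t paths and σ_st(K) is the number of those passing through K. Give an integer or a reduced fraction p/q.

Pairs whose geodesics pass through K — O–J: 1/3; O–N: 1/2; O–H: 1; O–M: 1; P–M: 1/2.
All other pairs contribute 0.
Summing the contributions gives betweenness(K) = 10/3.

10/3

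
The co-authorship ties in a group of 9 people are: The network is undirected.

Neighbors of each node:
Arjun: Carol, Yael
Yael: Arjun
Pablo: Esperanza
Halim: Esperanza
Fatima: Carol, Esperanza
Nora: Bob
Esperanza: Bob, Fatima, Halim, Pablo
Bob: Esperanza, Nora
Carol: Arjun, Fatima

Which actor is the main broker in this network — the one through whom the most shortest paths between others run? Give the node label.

Unnormalized betweenness of each node: Arjun:7, Bob:7, Carol:12, Esperanza:21, Fatima:15, Halim:0, Nora:0, Pablo:0, Yael:0.
Esperanza has the largest value, 21, making it the main broker — the node through which the most shortest paths run.

Esperanza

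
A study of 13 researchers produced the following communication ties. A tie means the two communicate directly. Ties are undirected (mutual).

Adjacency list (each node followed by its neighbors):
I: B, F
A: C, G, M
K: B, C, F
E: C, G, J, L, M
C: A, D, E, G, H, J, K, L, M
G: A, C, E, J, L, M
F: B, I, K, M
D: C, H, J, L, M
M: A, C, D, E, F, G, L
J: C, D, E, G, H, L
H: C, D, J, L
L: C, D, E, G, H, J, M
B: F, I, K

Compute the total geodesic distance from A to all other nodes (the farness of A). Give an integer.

23

Distances from A: B:3, C:1, D:2, E:2, F:2, G:1, H:2, I:3, J:2, K:2, L:2, M:1.
Sum = 3 + 1 + 2 + 2 + 2 + 1 + 2 + 3 + 2 + 2 + 2 + 1 = 23.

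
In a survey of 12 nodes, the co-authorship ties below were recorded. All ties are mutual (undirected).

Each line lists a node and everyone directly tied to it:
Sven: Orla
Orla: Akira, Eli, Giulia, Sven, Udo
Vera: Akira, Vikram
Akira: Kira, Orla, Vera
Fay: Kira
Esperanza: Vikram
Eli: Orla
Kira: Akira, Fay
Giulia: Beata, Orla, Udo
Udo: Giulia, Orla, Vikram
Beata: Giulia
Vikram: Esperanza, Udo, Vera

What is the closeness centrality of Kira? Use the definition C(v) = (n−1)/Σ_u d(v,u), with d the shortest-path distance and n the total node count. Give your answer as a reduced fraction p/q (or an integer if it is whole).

Distances from Kira: Akira:1, Beata:4, Eli:3, Esperanza:4, Fay:1, Giulia:3, Orla:2, Sven:3, Udo:3, Vera:2, Vikram:3. Sum = 29.
n = 12, so closeness = 11/29.

11/29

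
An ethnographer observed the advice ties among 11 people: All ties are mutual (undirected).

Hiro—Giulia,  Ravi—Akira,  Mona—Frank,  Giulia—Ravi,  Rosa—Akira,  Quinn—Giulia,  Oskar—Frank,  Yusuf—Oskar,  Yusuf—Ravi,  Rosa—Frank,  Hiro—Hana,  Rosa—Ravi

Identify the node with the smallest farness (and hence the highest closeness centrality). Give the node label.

Farness (sum of distances to all others) for each node — Akira:24, Frank:25, Giulia:21, Hana:37, Hiro:28, Mona:34, Oskar:27, Quinn:30, Ravi:18, Rosa:21, Yusuf:23.
The smallest farness is 18, for Ravi, so Ravi has the highest closeness.

Ravi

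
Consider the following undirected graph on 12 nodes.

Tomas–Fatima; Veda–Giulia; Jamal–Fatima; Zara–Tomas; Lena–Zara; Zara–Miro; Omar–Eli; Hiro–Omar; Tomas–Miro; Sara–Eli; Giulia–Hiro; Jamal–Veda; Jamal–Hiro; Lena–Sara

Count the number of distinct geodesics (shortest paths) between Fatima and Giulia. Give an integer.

2

The shortest distance is 3. The length-3 paths are: Fatima–Jamal–Veda–Giulia; Fatima–Jamal–Hiro–Giulia.
That gives 2 distinct shortest paths.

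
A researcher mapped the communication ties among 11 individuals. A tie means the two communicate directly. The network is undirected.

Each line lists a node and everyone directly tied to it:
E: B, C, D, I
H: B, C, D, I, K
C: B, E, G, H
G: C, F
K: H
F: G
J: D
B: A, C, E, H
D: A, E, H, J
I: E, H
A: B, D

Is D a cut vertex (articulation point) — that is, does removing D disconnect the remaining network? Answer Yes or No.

Yes

Removing D leaves {A, B, C, E, F, G, H, I, and K} with no path to {J}, so the network splits into 2 components. D is a cut vertex.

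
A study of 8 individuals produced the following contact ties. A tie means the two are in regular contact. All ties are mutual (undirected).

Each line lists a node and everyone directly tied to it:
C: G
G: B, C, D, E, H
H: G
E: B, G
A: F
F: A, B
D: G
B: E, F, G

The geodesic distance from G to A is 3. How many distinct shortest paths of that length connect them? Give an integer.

1

The shortest distance is 3, and the only length-3 path is G–B–F–A. So there is exactly 1 shortest path.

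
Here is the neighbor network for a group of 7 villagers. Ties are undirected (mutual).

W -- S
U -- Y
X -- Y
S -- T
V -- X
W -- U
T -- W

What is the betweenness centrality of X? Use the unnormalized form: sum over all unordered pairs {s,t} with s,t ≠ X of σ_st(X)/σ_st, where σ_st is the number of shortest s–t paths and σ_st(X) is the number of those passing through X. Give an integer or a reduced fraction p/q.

Pairs whose geodesics pass through X — Y–V: 1; U–V: 1; V–S: 1; V–W: 1; V–T: 1.
All other pairs contribute 0.
Summing the contributions gives betweenness(X) = 5.

5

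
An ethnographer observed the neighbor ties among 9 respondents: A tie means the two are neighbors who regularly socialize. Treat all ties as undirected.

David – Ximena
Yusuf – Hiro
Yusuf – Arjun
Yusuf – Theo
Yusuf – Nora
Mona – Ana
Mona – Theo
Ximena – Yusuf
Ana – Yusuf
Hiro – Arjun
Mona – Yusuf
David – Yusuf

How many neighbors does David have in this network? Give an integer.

2

David is directly tied to Ximena and Yusuf. That is 2 neighbors, so the degree of David is 2.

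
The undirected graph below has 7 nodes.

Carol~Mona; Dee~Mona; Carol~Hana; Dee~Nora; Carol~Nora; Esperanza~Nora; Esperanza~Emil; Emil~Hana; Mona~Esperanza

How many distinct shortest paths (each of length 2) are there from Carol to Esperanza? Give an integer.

2

The shortest distance is 2. The length-2 paths are: Carol–Mona–Esperanza; Carol–Nora–Esperanza.
That gives 2 distinct shortest paths.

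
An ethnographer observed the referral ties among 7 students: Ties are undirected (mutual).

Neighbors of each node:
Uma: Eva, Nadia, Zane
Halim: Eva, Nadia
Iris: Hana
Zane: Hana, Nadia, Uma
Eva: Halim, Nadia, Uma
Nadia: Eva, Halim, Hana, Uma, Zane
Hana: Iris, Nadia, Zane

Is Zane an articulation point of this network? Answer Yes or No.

No

Even without Zane, every remaining node can still reach every other (the residual graph is connected), so Zane is not a cut vertex.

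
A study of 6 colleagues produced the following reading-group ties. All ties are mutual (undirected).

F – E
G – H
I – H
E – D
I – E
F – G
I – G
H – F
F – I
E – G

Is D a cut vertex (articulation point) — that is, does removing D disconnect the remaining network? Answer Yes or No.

No

Even without D, every remaining node can still reach every other (the residual graph is connected), so D is not a cut vertex.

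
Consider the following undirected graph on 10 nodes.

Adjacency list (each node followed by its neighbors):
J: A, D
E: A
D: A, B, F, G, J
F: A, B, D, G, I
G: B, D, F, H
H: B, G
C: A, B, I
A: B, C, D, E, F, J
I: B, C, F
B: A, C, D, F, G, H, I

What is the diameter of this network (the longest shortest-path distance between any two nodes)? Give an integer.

3

Eccentricity of each node (its greatest distance to any other): A:2, B:2, C:2, D:2, E:3, F:2, G:3, H:3, I:3, J:3.
The maximum eccentricity is 3, realized for instance by the pair H–J via H – B – D – J. So the diameter is 3.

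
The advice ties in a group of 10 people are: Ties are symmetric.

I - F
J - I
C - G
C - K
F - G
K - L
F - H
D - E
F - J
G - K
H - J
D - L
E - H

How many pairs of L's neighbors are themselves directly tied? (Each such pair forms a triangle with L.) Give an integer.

0

L's neighbors are D and K, but none of them are tied to each other, so no triangle contains L.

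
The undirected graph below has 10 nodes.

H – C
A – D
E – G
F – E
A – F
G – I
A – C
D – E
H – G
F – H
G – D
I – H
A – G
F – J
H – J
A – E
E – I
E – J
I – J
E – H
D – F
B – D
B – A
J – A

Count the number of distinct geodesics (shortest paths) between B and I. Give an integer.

5

The shortest distance is 3. The length-3 paths are: B–A–J–I; B–D–E–I; B–A–E–I; B–D–G–I; B–A–G–I.
That gives 5 distinct shortest paths.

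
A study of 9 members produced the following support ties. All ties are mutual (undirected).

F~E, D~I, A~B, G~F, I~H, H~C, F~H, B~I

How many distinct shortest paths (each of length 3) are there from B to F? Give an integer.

The shortest distance is 3, and the only length-3 path is B–I–H–F. So there is exactly 1 shortest path.

1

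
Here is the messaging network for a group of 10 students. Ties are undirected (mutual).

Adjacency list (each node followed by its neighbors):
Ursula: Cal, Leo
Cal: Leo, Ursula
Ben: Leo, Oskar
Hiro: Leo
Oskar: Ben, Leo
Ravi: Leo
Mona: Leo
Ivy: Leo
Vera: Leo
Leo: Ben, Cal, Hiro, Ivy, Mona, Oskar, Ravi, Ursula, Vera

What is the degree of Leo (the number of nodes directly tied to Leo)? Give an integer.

Leo is directly tied to Ben, Cal, Hiro, Ivy, Mona, Oskar, Ravi, Ursula, and Vera. That is 9 neighbors, so the degree of Leo is 9.

9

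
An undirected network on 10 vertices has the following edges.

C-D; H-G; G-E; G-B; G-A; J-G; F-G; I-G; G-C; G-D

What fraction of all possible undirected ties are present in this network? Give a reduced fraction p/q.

2/9

There are 10 edges and 10 nodes, so the maximum possible is C(10,2) = 45.
Density = 10/45 = 2/9.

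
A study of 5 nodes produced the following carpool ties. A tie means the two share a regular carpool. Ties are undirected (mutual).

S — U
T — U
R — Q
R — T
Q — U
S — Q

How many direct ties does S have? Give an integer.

2

S is directly tied to Q and U. That is 2 neighbors, so the degree of S is 2.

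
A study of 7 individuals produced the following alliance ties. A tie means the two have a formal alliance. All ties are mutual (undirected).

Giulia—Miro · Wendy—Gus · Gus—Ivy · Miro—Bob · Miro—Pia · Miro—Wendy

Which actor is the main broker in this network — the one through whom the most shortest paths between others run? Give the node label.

Unnormalized betweenness of each node: Bob:0, Giulia:0, Gus:5, Ivy:0, Miro:12, Pia:0, Wendy:8.
Miro has the largest value, 12, making it the main broker — the node through which the most shortest paths run.

Miro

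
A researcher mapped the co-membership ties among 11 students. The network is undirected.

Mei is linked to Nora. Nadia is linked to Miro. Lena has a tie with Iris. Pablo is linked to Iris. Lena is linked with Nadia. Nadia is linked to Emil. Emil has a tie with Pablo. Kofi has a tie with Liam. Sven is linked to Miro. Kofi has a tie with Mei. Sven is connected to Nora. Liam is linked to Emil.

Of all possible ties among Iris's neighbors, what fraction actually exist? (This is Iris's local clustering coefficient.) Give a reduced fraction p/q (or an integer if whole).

Iris's neighbors: Lena and Pablo (k = 2).
Possible neighbor pairs: C(2,2) = 1. Edges among them: none → e = 0.
Clustering(Iris) = 0/1.

0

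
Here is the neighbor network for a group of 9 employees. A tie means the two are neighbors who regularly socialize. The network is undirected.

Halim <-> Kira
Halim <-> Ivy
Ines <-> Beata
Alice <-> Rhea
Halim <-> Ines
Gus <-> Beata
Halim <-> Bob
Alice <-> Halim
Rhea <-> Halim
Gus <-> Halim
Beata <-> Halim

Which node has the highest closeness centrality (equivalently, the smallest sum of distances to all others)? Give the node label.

Farness (sum of distances to all others) for each node — Alice:14, Beata:13, Bob:15, Gus:14, Halim:8, Ines:14, Ivy:15, Kira:15, Rhea:14.
The smallest farness is 8, for Halim, so Halim has the highest closeness.

Halim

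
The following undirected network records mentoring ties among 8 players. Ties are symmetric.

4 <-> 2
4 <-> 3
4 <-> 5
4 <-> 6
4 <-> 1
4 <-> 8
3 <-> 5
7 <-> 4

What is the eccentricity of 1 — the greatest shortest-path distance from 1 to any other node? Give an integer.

2

Distances from 1: 2:2, 3:2, 4:1, 5:2, 6:2, 7:2, 8:2.
The largest is 2 (to 2, 8, 6, 7, 5, and 3), so the eccentricity of 1 is 2.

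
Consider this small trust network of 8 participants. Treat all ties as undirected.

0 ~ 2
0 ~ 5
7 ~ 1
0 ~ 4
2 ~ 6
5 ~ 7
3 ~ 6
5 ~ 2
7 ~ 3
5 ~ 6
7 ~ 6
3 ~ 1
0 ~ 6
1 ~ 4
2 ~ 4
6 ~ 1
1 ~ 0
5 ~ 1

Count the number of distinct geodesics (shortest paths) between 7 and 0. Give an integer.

3

The shortest distance is 2. The length-2 paths are: 7–5–0; 7–6–0; 7–1–0.
That gives 3 distinct shortest paths.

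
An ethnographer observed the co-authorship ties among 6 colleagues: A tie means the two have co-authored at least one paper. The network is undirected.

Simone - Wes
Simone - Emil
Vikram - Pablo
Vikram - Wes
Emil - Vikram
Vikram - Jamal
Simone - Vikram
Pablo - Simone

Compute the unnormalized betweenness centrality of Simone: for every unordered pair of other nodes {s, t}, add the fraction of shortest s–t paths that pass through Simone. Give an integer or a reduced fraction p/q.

3/2

Pairs whose geodesics pass through Simone — Wes–Pablo: 1/2; Wes–Emil: 1/2; Pablo–Emil: 1/2.
All other pairs contribute 0.
Summing the contributions gives betweenness(Simone) = 3/2.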